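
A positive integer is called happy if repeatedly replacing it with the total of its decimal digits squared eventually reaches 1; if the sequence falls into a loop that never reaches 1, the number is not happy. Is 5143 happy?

5143 → 5² + 1² + 4² + 3² = 25 + 1 + 16 + 9 = 51
51 → 5² + 1² = 25 + 1 = 26
26 → 2² + 6² = 4 + 36 = 40
40 → 4² + 0² = 16 + 0 = 16
16 → 1² + 6² = 1 + 36 = 37
37 → 3² + 7² = 9 + 49 = 58
58 → 5² + 8² = 25 + 64 = 89
89 → 8² + 9² = 64 + 81 = 145
145 → 1² + 4² + 5² = 1 + 16 + 25 = 42
42 → 4² + 2² = 16 + 4 = 20
20 → 2² + 0² = 4 + 0 = 4
4 → 4² = 16  — 16 already seen; the sequence cycles without reaching 1.

not happy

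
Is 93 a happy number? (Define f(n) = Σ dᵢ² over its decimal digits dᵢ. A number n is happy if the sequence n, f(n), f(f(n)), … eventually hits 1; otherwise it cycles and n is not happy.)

not happy

93 → 9² + 3² = 81 + 9 = 90
90 → 9² + 0² = 81 + 0 = 81
81 → 8² + 1² = 64 + 1 = 65
65 → 6² + 5² = 36 + 25 = 61
61 → 6² + 1² = 36 + 1 = 37
37 → 3² + 7² = 9 + 49 = 58
58 → 5² + 8² = 25 + 64 = 89
89 → 8² + 9² = 64 + 81 = 145
145 → 1² + 4² + 5² = 1 + 16 + 25 = 42
42 → 4² + 2² = 16 + 4 = 20
20 → 2² + 0² = 4 + 0 = 4
4 → 4² = 16
16 → 1² + 6² = 1 + 36 = 37  — 37 already seen; the sequence cycles without reaching 1.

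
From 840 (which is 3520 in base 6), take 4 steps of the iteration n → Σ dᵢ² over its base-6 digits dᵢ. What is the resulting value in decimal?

840 = (3,5,2,0)_6 → 38
38 = (1,0,2)_6 → 5
5 = (5)_6 → 25
25 = (4,1)_6 → 17

17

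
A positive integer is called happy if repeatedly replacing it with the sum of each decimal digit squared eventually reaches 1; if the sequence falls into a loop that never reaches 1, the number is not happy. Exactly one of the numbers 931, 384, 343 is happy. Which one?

931: 931 → 91 → 82 → 68 → 100 → 1  — reaches 1 (happy)
384: 384 → 89 → 145 → 42 → 20 → 4 → 16 → 37 → 58 → 89  — repeats 89 (not happy)
343: 343 → 34 → 25 → 29 → 85 → 89 → 145 → 42 → 20 → 4 → 16 → 37 → 58 → 89  — repeats 89 (not happy)

931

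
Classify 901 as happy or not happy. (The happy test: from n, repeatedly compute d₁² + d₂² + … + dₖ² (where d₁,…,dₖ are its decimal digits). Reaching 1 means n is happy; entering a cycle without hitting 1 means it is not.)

happy

901 → 9² + 0² + 1² = 81 + 0 + 1 = 82
82 → 8² + 2² = 64 + 4 = 68
68 → 6² + 8² = 36 + 64 = 100
100 → 1² + 0² + 0² = 1 + 0 + 0 = 1  — reached 1.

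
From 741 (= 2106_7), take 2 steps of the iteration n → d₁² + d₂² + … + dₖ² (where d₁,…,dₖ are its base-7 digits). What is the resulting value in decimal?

741 = (2,1,0,6)_7 → 41
41 = (5,6)_7 → 61

61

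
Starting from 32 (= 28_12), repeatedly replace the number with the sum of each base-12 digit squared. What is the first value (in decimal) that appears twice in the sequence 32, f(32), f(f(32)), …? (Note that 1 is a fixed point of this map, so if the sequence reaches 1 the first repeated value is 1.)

32 = (2,8)_12 → 68
68 = (5,8)_12 → 89
89 = (7,5)_12 → 74
74 = (6,2)_12 → 40
40 = (3,4)_12 → 25
25 = (2,1)_12 → 5
5 = (5)_12 → 25  — 25 already appeared earlier.

25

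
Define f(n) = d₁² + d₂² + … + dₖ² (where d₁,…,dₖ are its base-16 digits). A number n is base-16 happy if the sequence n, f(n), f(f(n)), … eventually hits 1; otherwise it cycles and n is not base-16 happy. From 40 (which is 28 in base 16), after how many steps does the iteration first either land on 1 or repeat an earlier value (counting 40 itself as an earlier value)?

40 = (2,8)_16 → 2² + 8² = 4 + 64 = 68
68 = (4,4)_16 → 4² + 4² = 16 + 16 = 32
32 = (2,0)_16 → 2² + 0² = 4 + 0 = 4
4 = (4)_16 → 4² = 16
16 = (1,0)_16 → 1² + 0² = 1 + 0 = 1  — reached 1.
That took 5 steps.

5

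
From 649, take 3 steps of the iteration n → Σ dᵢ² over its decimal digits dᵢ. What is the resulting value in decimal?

649 → 6² + 4² + 9² = 36 + 16 + 81 = 133
133 → 1² + 3² + 3² = 1 + 9 + 9 = 19
19 → 1² + 9² = 1 + 81 = 82

82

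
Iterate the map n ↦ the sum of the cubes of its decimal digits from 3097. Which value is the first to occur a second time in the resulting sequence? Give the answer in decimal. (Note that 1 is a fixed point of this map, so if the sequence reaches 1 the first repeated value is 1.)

1459

3097 → 3³ + 0³ + 9³ + 7³ = 1099
1099 → 1³ + 0³ + 9³ + 9³ = 1459
1459 → 1³ + 4³ + 5³ + 9³ = 919
919 → 9³ + 1³ + 9³ = 1459  — 1459 already appeared earlier.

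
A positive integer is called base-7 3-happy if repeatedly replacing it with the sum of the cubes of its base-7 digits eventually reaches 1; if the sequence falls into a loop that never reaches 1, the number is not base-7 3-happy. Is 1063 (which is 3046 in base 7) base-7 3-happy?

base-7 3-happy

1063 = (3,0,4,6)_7 → 3³ + 0³ + 4³ + 6³ = 27 + 0 + 64 + 216 = 307
307 = (6,1,6)_7 → 6³ + 1³ + 6³ = 216 + 1 + 216 = 433
433 = (1,1,5,6)_7 → 1³ + 1³ + 5³ + 6³ = 1 + 1 + 125 + 216 = 343
343 = (1,0,0,0)_7 → 1³ + 0³ + 0³ + 0³ = 1 + 0 + 0 + 0 = 1  — reached 1.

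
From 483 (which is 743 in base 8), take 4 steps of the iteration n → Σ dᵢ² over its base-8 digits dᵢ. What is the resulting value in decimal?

32

483 = (7,4,3)_8 → 7² + 4² + 3² = 74
74 = (1,1,2)_8 → 1² + 1² + 2² = 6
6 = (6)_8 → 6² = 36
36 = (4,4)_8 → 4² + 4² = 32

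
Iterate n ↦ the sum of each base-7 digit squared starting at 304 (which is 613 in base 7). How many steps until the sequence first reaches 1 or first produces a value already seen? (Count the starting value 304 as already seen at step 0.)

304 = (6,1,3)_7 → 6² + 1² + 3² = 36 + 1 + 9 = 46
46 = (6,4)_7 → 6² + 4² = 36 + 16 = 52
52 = (1,0,3)_7 → 1² + 0² + 3² = 1 + 0 + 9 = 10
10 = (1,3)_7 → 1² + 3² = 1 + 9 = 10  — 10 repeats.
That took 4 steps.

4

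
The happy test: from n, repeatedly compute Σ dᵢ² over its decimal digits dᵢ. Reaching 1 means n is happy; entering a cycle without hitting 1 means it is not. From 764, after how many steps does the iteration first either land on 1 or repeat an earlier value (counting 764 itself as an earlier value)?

11

764 → 7² + 6² + 4² = 49 + 36 + 16 = 101
101 → 1² + 0² + 1² = 1 + 0 + 1 = 2
2 → 2² = 4
4 → 4² = 16
16 → 1² + 6² = 1 + 36 = 37
37 → 3² + 7² = 9 + 49 = 58
58 → 5² + 8² = 25 + 64 = 89
89 → 8² + 9² = 64 + 81 = 145
145 → 1² + 4² + 5² = 1 + 16 + 25 = 42
42 → 4² + 2² = 16 + 4 = 20
20 → 2² + 0² = 4 + 0 = 4  — 4 repeats.
That took 11 steps.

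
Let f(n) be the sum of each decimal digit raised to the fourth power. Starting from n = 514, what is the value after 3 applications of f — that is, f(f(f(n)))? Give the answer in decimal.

514 → 5⁴ + 1⁴ + 4⁴ = 882
882 → 8⁴ + 8⁴ + 2⁴ = 8208
8208 → 8⁴ + 2⁴ + 0⁴ + 8⁴ = 8208

8208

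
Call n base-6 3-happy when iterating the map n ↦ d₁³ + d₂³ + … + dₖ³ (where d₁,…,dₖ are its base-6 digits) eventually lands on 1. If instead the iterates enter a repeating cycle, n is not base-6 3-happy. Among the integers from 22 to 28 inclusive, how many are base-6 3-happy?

22: 22 → 91 → 36 → 1  — base-6 3-happy
23: 23 → 152 → 73 → 9 → 28 → 128 → 62 → 73  — not base-6 3-happy
24: 24 → 64 → 129 → 81 → 36 → 1  — base-6 3-happy
25: 25 → 65 → 190 → 190  — not base-6 3-happy
26: 26 → 72 → 8 → 9 → 28 → 128 → 62 → 73 → 9  — not base-6 3-happy
27: 27 → 91 → 36 → 1  — base-6 3-happy
28: 28 → 128 → 62 → 73 → 9 → 28  — not base-6 3-happy
base-6 3-happy: 22, 24, 27

3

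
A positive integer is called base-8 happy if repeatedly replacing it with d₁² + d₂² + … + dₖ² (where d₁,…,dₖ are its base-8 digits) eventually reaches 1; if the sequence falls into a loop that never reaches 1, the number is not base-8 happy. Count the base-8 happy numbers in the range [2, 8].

1

2: 2 → 4 → 16 → 4  (repeats 4)
3: 3 → 9 → 2 → 4 → 16 → 4  (repeats 4)
4: 4 → 16 → 4  (repeats 4)
5: 5 → 25 → 10 → 5  (repeats 5)
6: 6 → 36 → 32 → 16 → 4 → 16  (repeats 16)
7: 7 → 49 → 37 → 41 → 26 → 13 → 26  (repeats 26)
8: 8 → 1  (reaches 1)
base-8 happy: 8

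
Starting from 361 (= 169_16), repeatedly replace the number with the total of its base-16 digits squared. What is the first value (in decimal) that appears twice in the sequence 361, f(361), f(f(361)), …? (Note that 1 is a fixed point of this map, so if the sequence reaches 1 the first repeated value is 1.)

85

361 = (1,6,9)_16 → 1² + 6² + 9² = 1 + 36 + 81 = 118
118 = (7,6)_16 → 7² + 6² = 49 + 36 = 85
85 = (5,5)_16 → 5² + 5² = 25 + 25 = 50
50 = (3,2)_16 → 3² + 2² = 9 + 4 = 13
13 = (13)_16 → 13² = 169
169 = (10,9)_16 → 10² + 9² = 100 + 81 = 181
181 = (11,5)_16 → 11² + 5² = 121 + 25 = 146
146 = (9,2)_16 → 9² + 2² = 81 + 4 = 85  — 85 already appeared earlier.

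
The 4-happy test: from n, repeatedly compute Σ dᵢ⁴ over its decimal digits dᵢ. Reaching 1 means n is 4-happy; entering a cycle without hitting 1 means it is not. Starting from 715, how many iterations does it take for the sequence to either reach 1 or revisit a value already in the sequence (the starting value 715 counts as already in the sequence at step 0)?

715 → 7⁴ + 1⁴ + 5⁴ = 3027
3027 → 3⁴ + 0⁴ + 2⁴ + 7⁴ = 2498
2498 → 2⁴ + 4⁴ + 9⁴ + 8⁴ = 10929
10929 → 1⁴ + 0⁴ + 9⁴ + 2⁴ + 9⁴ = 13139
13139 → 1⁴ + 3⁴ + 1⁴ + 3⁴ + 9⁴ = 6725
6725 → 6⁴ + 7⁴ + 2⁴ + 5⁴ = 4338
4338 → 4⁴ + 3⁴ + 3⁴ + 8⁴ = 4514
4514 → 4⁴ + 5⁴ + 1⁴ + 4⁴ = 1138
1138 → 1⁴ + 1⁴ + 3⁴ + 8⁴ = 4179
4179 → 4⁴ + 1⁴ + 7⁴ + 9⁴ = 9219
9219 → 9⁴ + 2⁴ + 1⁴ + 9⁴ = 13139  — 13139 repeats.
That took 11 steps.

11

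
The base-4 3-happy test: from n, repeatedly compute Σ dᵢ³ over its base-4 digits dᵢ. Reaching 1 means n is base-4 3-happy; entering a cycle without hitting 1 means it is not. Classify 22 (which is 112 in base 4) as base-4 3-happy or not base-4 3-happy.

base-4 3-happy

22 = (1,1,2)_4 → 1³ + 1³ + 2³ = 1 + 1 + 8 = 10
10 = (2,2)_4 → 2³ + 2³ = 8 + 8 = 16
16 = (1,0,0)_4 → 1³ + 0³ + 0³ = 1 + 0 + 0 = 1  — reached 1.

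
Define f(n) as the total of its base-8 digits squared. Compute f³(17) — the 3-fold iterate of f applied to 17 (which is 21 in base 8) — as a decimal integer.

10

17 = (2,1)_8 → 2² + 1² = 4 + 1 = 5
5 = (5)_8 → 5² = 25
25 = (3,1)_8 → 3² + 1² = 9 + 1 = 10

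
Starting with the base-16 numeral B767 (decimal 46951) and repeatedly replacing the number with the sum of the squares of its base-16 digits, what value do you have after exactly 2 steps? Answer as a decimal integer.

450

46951 = (11,7,6,7)_16 → 11² + 7² + 6² + 7² = 255
255 = (15,15)_16 → 15² + 15² = 450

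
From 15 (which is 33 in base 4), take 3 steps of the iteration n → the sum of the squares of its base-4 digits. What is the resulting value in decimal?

2

15 = (3,3)_4 → 3² + 3² = 9 + 9 = 18
18 = (1,0,2)_4 → 1² + 0² + 2² = 1 + 0 + 4 = 5
5 = (1,1)_4 → 1² + 1² = 1 + 1 = 2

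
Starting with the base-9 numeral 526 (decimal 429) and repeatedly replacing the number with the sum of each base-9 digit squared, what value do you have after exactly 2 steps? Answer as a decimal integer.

53

429 = (5,2,6)_9 → 65
65 = (7,2)_9 → 53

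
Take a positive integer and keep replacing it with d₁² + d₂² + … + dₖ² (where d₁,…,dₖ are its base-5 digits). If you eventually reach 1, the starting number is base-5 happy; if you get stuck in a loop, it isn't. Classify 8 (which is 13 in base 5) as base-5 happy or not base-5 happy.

not base-5 happy

8 = (1,3)_5 → 1² + 3² = 10
10 = (2,0)_5 → 2² + 0² = 4
4 = (4)_5 → 4² = 16
16 = (3,1)_5 → 3² + 1² = 10  — 10 already seen; the sequence cycles without reaching 1.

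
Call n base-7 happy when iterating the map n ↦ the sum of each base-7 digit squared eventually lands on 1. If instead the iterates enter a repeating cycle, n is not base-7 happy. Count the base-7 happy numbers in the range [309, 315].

309: 309 → 41 → 61 → 27 → 45 → 45  — not base-7 happy
310: 310 → 44 → 40 → 50 → 2 → 4 → 16 → 8 → 2  — not base-7 happy
311: 311 → 49 → 1  — base-7 happy
312: 312 → 56 → 2 → 4 → 16 → 8 → 2  — not base-7 happy
313: 313 → 65 → 9 → 5 → 25 → 25  — not base-7 happy
314: 314 → 76 → 46 → 52 → 10 → 10  — not base-7 happy
315: 315 → 45 → 45  — not base-7 happy
base-7 happy: 311

1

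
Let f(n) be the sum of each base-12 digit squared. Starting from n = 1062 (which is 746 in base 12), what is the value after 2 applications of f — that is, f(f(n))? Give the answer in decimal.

89

1062 = (7,4,6)_12 → 101
101 = (8,5)_12 → 89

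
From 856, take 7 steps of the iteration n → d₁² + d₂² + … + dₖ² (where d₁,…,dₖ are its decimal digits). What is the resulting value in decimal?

856 → 8² + 5² + 6² = 125
125 → 1² + 2² + 5² = 30
30 → 3² + 0² = 9
9 → 9² = 81
81 → 8² + 1² = 65
65 → 6² + 5² = 61
61 → 6² + 1² = 37

37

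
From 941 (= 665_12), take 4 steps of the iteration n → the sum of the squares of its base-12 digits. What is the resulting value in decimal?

20

941 = (6,6,5)_12 → 97
97 = (8,1)_12 → 65
65 = (5,5)_12 → 50
50 = (4,2)_12 → 20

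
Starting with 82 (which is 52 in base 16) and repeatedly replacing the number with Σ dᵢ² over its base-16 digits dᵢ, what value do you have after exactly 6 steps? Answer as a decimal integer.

82 = (5,2)_16 → 5² + 2² = 25 + 4 = 29
29 = (1,13)_16 → 1² + 13² = 1 + 169 = 170
170 = (10,10)_16 → 10² + 10² = 100 + 100 = 200
200 = (12,8)_16 → 12² + 8² = 144 + 64 = 208
208 = (13,0)_16 → 13² + 0² = 169 + 0 = 169
169 = (10,9)_16 → 10² + 9² = 100 + 81 = 181

181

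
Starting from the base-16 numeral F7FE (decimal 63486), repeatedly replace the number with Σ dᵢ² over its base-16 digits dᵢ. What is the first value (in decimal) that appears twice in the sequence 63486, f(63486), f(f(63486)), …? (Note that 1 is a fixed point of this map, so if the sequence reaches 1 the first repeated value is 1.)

85

63486 = (15,7,15,14)_16 → 15² + 7² + 15² + 14² = 225 + 49 + 225 + 196 = 695
695 = (2,11,7)_16 → 2² + 11² + 7² = 4 + 121 + 49 = 174
174 = (10,14)_16 → 10² + 14² = 100 + 196 = 296
296 = (1,2,8)_16 → 1² + 2² + 8² = 1 + 4 + 64 = 69
69 = (4,5)_16 → 4² + 5² = 16 + 25 = 41
41 = (2,9)_16 → 2² + 9² = 4 + 81 = 85
85 = (5,5)_16 → 5² + 5² = 25 + 25 = 50
50 = (3,2)_16 → 3² + 2² = 9 + 4 = 13
13 = (13)_16 → 13² = 169
169 = (10,9)_16 → 10² + 9² = 100 + 81 = 181
181 = (11,5)_16 → 11² + 5² = 121 + 25 = 146
146 = (9,2)_16 → 9² + 2² = 81 + 4 = 85  — 85 already appeared earlier.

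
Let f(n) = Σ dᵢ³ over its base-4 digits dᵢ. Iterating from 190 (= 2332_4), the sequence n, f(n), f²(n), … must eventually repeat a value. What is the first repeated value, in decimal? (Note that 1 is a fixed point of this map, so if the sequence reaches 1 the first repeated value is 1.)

1

190 = (2,3,3,2)_4 → 2³ + 3³ + 3³ + 2³ = 8 + 27 + 27 + 8 = 70
70 = (1,0,1,2)_4 → 1³ + 0³ + 1³ + 2³ = 1 + 0 + 1 + 8 = 10
10 = (2,2)_4 → 2³ + 2³ = 8 + 8 = 16
16 = (1,0,0)_4 → 1³ + 0³ + 0³ = 1 + 0 + 0 = 1  — reached the fixed point 1.
1 → 1, so 1 is the first repeated value.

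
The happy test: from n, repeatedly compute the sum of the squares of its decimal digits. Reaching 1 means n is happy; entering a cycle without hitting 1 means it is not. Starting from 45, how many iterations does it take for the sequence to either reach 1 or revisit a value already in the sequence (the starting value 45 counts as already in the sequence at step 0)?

15

45 → 4² + 5² = 16 + 25 = 41
41 → 4² + 1² = 16 + 1 = 17
17 → 1² + 7² = 1 + 49 = 50
50 → 5² + 0² = 25 + 0 = 25
25 → 2² + 5² = 4 + 25 = 29
29 → 2² + 9² = 4 + 81 = 85
85 → 8² + 5² = 64 + 25 = 89
89 → 8² + 9² = 64 + 81 = 145
145 → 1² + 4² + 5² = 1 + 16 + 25 = 42
42 → 4² + 2² = 16 + 4 = 20
20 → 2² + 0² = 4 + 0 = 4
4 → 4² = 16
16 → 1² + 6² = 1 + 36 = 37
37 → 3² + 7² = 9 + 49 = 58
58 → 5² + 8² = 25 + 64 = 89  — 89 repeats.
That took 15 steps.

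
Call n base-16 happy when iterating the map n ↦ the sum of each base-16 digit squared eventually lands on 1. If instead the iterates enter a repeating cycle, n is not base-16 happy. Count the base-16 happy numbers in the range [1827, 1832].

1827: 1827 → 62 → 205 → 313 → 91 → 146 → 85 → 50 → 13 → 169 → 181 → 146  (repeats 146)
1828: 1828 → 69 → 41 → 85 → 50 → 13 → 169 → 181 → 146 → 85  (repeats 85)
1829: 1829 → 78 → 212 → 185 → 202 → 244 → 241 → 226 → 200 → 208 → 169 → 181 → 146 → 85 → 50 → 13 → 169  (repeats 169)
1830: 1830 → 89 → 106 → 136 → 128 → 64 → 16 → 1  (reaches 1)
1831: 1831 → 102 → 72 → 80 → 25 → 82 → 29 → 170 → 200 → 208 → 169 → 181 → 146 → 85 → 50 → 13 → 169  (repeats 169)
1832: 1832 → 117 → 74 → 116 → 65 → 17 → 2 → 4 → 16 → 1  (reaches 1)
base-16 happy: 1830, 1832

2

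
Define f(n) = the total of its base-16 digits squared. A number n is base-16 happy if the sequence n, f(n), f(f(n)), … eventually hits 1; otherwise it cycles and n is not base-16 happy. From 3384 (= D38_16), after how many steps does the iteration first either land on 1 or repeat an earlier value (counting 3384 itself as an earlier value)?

13

3384 = (13,3,8)_16 → 13² + 3² + 8² = 242
242 = (15,2)_16 → 15² + 2² = 229
229 = (14,5)_16 → 14² + 5² = 221
221 = (13,13)_16 → 13² + 13² = 338
338 = (1,5,2)_16 → 1² + 5² + 2² = 30
30 = (1,14)_16 → 1² + 14² = 197
197 = (12,5)_16 → 12² + 5² = 169
169 = (10,9)_16 → 10² + 9² = 181
181 = (11,5)_16 → 11² + 5² = 146
146 = (9,2)_16 → 9² + 2² = 85
85 = (5,5)_16 → 5² + 5² = 50
50 = (3,2)_16 → 3² + 2² = 13
13 = (13)_16 → 13² = 169  — 169 repeats.
That took 13 steps.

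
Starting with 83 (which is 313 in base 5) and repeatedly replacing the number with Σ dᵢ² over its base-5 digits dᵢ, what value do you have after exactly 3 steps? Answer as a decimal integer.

1

83 = (3,1,3)_5 → 3² + 1² + 3² = 19
19 = (3,4)_5 → 3² + 4² = 25
25 = (1,0,0)_5 → 1² + 0² + 0² = 1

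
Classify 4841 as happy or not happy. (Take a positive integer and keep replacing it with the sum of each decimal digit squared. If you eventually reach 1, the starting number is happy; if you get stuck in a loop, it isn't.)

4841 → 4² + 8² + 4² + 1² = 16 + 64 + 16 + 1 = 97
97 → 9² + 7² = 81 + 49 = 130
130 → 1² + 3² + 0² = 1 + 9 + 0 = 10
10 → 1² + 0² = 1 + 0 = 1  — reached 1.

happy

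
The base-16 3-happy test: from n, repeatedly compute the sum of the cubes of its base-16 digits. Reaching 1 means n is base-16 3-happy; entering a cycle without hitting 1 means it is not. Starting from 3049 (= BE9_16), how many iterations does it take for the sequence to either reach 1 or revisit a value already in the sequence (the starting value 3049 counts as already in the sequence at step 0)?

6

3049 = (11,14,9)_16 → 11³ + 14³ + 9³ = 4804
4804 = (1,2,12,4)_16 → 1³ + 2³ + 12³ + 4³ = 1801
1801 = (7,0,9)_16 → 7³ + 0³ + 9³ = 1072
1072 = (4,3,0)_16 → 4³ + 3³ + 0³ = 91
91 = (5,11)_16 → 5³ + 11³ = 1456
1456 = (5,11,0)_16 → 5³ + 11³ + 0³ = 1456  — 1456 repeats.
That took 6 steps.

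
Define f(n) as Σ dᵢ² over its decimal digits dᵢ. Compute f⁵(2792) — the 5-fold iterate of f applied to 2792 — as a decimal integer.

37

2792 → 2² + 7² + 9² + 2² = 4 + 49 + 81 + 4 = 138
138 → 1² + 3² + 8² = 1 + 9 + 64 = 74
74 → 7² + 4² = 49 + 16 = 65
65 → 6² + 5² = 36 + 25 = 61
61 → 6² + 1² = 36 + 1 = 37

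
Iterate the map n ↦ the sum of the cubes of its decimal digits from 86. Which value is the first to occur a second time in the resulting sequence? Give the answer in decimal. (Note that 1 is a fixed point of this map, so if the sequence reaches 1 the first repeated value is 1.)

371

86 → 8³ + 6³ = 512 + 216 = 728
728 → 7³ + 2³ + 8³ = 343 + 8 + 512 = 863
863 → 8³ + 6³ + 3³ = 512 + 216 + 27 = 755
755 → 7³ + 5³ + 5³ = 343 + 125 + 125 = 593
593 → 5³ + 9³ + 3³ = 125 + 729 + 27 = 881
881 → 8³ + 8³ + 1³ = 512 + 512 + 1 = 1025
1025 → 1³ + 0³ + 2³ + 5³ = 1 + 0 + 8 + 125 = 134
134 → 1³ + 3³ + 4³ = 1 + 27 + 64 = 92
92 → 9³ + 2³ = 729 + 8 = 737
737 → 7³ + 3³ + 7³ = 343 + 27 + 343 = 713
713 → 7³ + 1³ + 3³ = 343 + 1 + 27 = 371
371 → 3³ + 7³ + 1³ = 27 + 343 + 1 = 371  — 371 already appeared earlier.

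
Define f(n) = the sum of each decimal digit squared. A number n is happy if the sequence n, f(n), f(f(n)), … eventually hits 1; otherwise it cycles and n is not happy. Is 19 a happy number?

happy

19 → 1² + 9² = 1 + 81 = 82
82 → 8² + 2² = 64 + 4 = 68
68 → 6² + 8² = 36 + 64 = 100
100 → 1² + 0² + 0² = 1 + 0 + 0 = 1  — reached 1.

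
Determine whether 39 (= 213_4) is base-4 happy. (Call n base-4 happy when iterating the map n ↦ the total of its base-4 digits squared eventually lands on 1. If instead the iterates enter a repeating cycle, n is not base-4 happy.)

39 = (2,1,3)_4 → 2² + 1² + 3² = 4 + 1 + 9 = 14
14 = (3,2)_4 → 3² + 2² = 9 + 4 = 13
13 = (3,1)_4 → 3² + 1² = 9 + 1 = 10
10 = (2,2)_4 → 2² + 2² = 4 + 4 = 8
8 = (2,0)_4 → 2² + 0² = 4 + 0 = 4
4 = (1,0)_4 → 1² + 0² = 1 + 0 = 1  — reached 1.

base-4 happy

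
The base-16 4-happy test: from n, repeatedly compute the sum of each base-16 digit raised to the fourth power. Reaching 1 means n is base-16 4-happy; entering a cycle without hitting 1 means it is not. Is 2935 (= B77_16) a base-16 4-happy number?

2935 = (11,7,7)_16 → 11⁴ + 7⁴ + 7⁴ = 14641 + 2401 + 2401 = 19443
19443 = (4,11,15,3)_16 → 4⁴ + 11⁴ + 15⁴ + 3⁴ = 256 + 14641 + 50625 + 81 = 65603
65603 = (1,0,0,4,3)_16 → 1⁴ + 0⁴ + 0⁴ + 4⁴ + 3⁴ = 1 + 0 + 0 + 256 + 81 = 338
338 = (1,5,2)_16 → 1⁴ + 5⁴ + 2⁴ = 1 + 625 + 16 = 642
642 = (2,8,2)_16 → 2⁴ + 8⁴ + 2⁴ = 16 + 4096 + 16 = 4128
4128 = (1,0,2,0)_16 → 1⁴ + 0⁴ + 2⁴ + 0⁴ = 1 + 0 + 16 + 0 = 17
17 = (1,1)_16 → 1⁴ + 1⁴ = 1 + 1 = 2
2 = (2)_16 → 2⁴ = 16
16 = (1,0)_16 → 1⁴ + 0⁴ = 1 + 0 = 1  — reached 1.

base-16 4-happy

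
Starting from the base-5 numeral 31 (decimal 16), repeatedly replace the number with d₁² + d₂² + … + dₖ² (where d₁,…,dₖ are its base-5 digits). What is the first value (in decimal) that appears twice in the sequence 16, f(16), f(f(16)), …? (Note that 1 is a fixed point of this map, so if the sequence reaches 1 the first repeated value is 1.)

16

16 = (3,1)_5 → 3² + 1² = 10
10 = (2,0)_5 → 2² + 0² = 4
4 = (4)_5 → 4² = 16  — 16 already appeared earlier.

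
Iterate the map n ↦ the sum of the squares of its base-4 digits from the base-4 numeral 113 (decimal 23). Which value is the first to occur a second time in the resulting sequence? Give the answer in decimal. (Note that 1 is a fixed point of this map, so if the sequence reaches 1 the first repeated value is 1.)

1

23 = (1,1,3)_4 → 11
11 = (2,3)_4 → 13
13 = (3,1)_4 → 10
10 = (2,2)_4 → 8
8 = (2,0)_4 → 4
4 = (1,0)_4 → 1  — reached the fixed point 1.
1 → 1, so 1 is the first repeated value.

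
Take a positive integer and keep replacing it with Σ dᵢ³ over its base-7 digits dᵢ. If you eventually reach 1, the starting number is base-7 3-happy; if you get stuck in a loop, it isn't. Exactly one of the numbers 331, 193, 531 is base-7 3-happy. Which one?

331: 331 → 349 → 217 → 91 → 217  — repeats 217 (not base-7 3-happy)
193: 193 → 307 → 433 → 343 → 1  — reaches 1 (base-7 3-happy)
531: 531 → 369 → 153 → 243 → 405 → 219 → 99 → 9 → 9  — repeats 9 (not base-7 3-happy)

193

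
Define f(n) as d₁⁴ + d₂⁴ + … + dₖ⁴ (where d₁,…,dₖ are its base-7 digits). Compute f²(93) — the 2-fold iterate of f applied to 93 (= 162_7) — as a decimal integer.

93 = (1,6,2)_7 → 1⁴ + 6⁴ + 2⁴ = 1313
1313 = (3,5,5,4)_7 → 3⁴ + 5⁴ + 5⁴ + 4⁴ = 1587

1587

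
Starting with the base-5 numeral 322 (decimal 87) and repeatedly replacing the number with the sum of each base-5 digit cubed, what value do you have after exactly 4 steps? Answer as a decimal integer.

65

87 = (3,2,2)_5 → 43
43 = (1,3,3)_5 → 55
55 = (2,1,0)_5 → 9
9 = (1,4)_5 → 65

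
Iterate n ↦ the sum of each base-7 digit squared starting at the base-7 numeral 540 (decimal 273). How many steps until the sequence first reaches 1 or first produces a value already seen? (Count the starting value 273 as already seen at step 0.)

273 = (5,4,0)_7 → 5² + 4² + 0² = 25 + 16 + 0 = 41
41 = (5,6)_7 → 5² + 6² = 25 + 36 = 61
61 = (1,1,5)_7 → 1² + 1² + 5² = 1 + 1 + 25 = 27
27 = (3,6)_7 → 3² + 6² = 9 + 36 = 45
45 = (6,3)_7 → 6² + 3² = 36 + 9 = 45  — 45 repeats.
That took 5 steps.

5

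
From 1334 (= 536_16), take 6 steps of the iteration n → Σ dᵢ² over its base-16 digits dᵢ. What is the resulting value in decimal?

170

1334 = (5,3,6)_16 → 5² + 3² + 6² = 25 + 9 + 36 = 70
70 = (4,6)_16 → 4² + 6² = 16 + 36 = 52
52 = (3,4)_16 → 3² + 4² = 9 + 16 = 25
25 = (1,9)_16 → 1² + 9² = 1 + 81 = 82
82 = (5,2)_16 → 5² + 2² = 25 + 4 = 29
29 = (1,13)_16 → 1² + 13² = 1 + 169 = 170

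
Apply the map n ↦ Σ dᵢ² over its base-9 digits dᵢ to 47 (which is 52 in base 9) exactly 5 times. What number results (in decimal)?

53

47 = (5,2)_9 → 5² + 2² = 29
29 = (3,2)_9 → 3² + 2² = 13
13 = (1,4)_9 → 1² + 4² = 17
17 = (1,8)_9 → 1² + 8² = 65
65 = (7,2)_9 → 7² + 2² = 53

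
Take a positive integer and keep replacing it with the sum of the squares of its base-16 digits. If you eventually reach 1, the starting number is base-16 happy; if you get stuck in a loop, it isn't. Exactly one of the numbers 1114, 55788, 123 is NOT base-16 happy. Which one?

1114: 1114 → 141 → 233 → 277 → 27 → 122 → 149 → 106 → 136 → 128 → 64 → 16 → 1  — reaches 1 (base-16 happy)
55788: 55788 → 590 → 216 → 233 → 277 → 27 → 122 → 149 → 106 → 136 → 128 → 64 → 16 → 1  — reaches 1 (base-16 happy)
123: 123 → 170 → 200 → 208 → 169 → 181 → 146 → 85 → 50 → 13 → 169  — repeats 169 (not base-16 happy)

123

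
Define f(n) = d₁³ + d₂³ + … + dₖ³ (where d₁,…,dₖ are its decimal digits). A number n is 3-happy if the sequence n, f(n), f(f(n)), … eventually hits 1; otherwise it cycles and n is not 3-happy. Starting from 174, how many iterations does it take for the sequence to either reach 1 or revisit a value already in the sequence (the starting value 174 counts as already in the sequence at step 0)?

174 → 1³ + 7³ + 4³ = 1 + 343 + 64 = 408
408 → 4³ + 0³ + 8³ = 64 + 0 + 512 = 576
576 → 5³ + 7³ + 6³ = 125 + 343 + 216 = 684
684 → 6³ + 8³ + 4³ = 216 + 512 + 64 = 792
792 → 7³ + 9³ + 2³ = 343 + 729 + 8 = 1080
1080 → 1³ + 0³ + 8³ + 0³ = 1 + 0 + 512 + 0 = 513
513 → 5³ + 1³ + 3³ = 125 + 1 + 27 = 153
153 → 1³ + 5³ + 3³ = 1 + 125 + 27 = 153  — 153 repeats.
That took 8 steps.

8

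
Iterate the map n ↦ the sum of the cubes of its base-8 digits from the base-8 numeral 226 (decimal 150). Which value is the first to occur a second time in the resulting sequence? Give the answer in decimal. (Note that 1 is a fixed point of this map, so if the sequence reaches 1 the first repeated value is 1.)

559

150 = (2,2,6)_8 → 2³ + 2³ + 6³ = 8 + 8 + 216 = 232
232 = (3,5,0)_8 → 3³ + 5³ + 0³ = 27 + 125 + 0 = 152
152 = (2,3,0)_8 → 2³ + 3³ + 0³ = 8 + 27 + 0 = 35
35 = (4,3)_8 → 4³ + 3³ = 64 + 27 = 91
91 = (1,3,3)_8 → 1³ + 3³ + 3³ = 1 + 27 + 27 = 55
55 = (6,7)_8 → 6³ + 7³ = 216 + 343 = 559
559 = (1,0,5,7)_8 → 1³ + 0³ + 5³ + 7³ = 1 + 0 + 125 + 343 = 469
469 = (7,2,5)_8 → 7³ + 2³ + 5³ = 343 + 8 + 125 = 476
476 = (7,3,4)_8 → 7³ + 3³ + 4³ = 343 + 27 + 64 = 434
434 = (6,6,2)_8 → 6³ + 6³ + 2³ = 216 + 216 + 8 = 440
440 = (6,7,0)_8 → 6³ + 7³ + 0³ = 216 + 343 + 0 = 559  — 559 already appeared earlier.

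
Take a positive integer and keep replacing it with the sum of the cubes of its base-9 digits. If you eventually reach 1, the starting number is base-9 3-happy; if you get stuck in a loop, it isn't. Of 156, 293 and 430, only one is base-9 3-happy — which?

156: 156 → 540 → 432 → 152 → 856 → 128 → 134 → 638 → 1198 → 470 → 476 → 980 → 540  — repeats 540 (not base-9 3-happy)
293: 293 → 277 → 397 → 577 → 345 → 99 → 9 → 1  — reaches 1 (base-9 3-happy)
430: 430 → 476 → 980 → 540 → 432 → 152 → 856 → 128 → 134 → 638 → 1198 → 470 → 476  — repeats 476 (not base-9 3-happy)

293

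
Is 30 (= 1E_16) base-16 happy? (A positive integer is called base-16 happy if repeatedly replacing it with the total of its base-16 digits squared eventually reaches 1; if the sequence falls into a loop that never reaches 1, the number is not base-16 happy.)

not base-16 happy

30 = (1,14)_16 → 1² + 14² = 1 + 196 = 197
197 = (12,5)_16 → 12² + 5² = 144 + 25 = 169
169 = (10,9)_16 → 10² + 9² = 100 + 81 = 181
181 = (11,5)_16 → 11² + 5² = 121 + 25 = 146
146 = (9,2)_16 → 9² + 2² = 81 + 4 = 85
85 = (5,5)_16 → 5² + 5² = 25 + 25 = 50
50 = (3,2)_16 → 3² + 2² = 9 + 4 = 13
13 = (13)_16 → 13² = 169  — 169 already seen; the sequence cycles without reaching 1.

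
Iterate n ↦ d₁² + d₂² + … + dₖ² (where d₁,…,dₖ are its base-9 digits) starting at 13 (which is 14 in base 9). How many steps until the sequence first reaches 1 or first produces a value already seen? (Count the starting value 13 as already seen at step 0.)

5

13 = (1,4)_9 → 1² + 4² = 1 + 16 = 17
17 = (1,8)_9 → 1² + 8² = 1 + 64 = 65
65 = (7,2)_9 → 7² + 2² = 49 + 4 = 53
53 = (5,8)_9 → 5² + 8² = 25 + 64 = 89
89 = (1,0,8)_9 → 1² + 0² + 8² = 1 + 0 + 64 = 65  — 65 repeats.
That took 5 steps.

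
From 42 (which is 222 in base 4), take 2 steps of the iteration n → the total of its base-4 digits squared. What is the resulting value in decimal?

42 = (2,2,2)_4 → 2² + 2² + 2² = 4 + 4 + 4 = 12
12 = (3,0)_4 → 3² + 0² = 9 + 0 = 9

9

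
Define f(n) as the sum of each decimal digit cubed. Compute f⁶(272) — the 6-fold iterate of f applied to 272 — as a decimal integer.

272 → 2³ + 7³ + 2³ = 359
359 → 3³ + 5³ + 9³ = 881
881 → 8³ + 8³ + 1³ = 1025
1025 → 1³ + 0³ + 2³ + 5³ = 134
134 → 1³ + 3³ + 4³ = 92
92 → 9³ + 2³ = 737

737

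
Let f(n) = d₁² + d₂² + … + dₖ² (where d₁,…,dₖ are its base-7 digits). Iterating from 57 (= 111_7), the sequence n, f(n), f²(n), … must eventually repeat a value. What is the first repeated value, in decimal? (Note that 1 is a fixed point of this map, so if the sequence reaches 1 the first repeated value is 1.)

25

57 = (1,1,1)_7 → 1² + 1² + 1² = 3
3 = (3)_7 → 3² = 9
9 = (1,2)_7 → 1² + 2² = 5
5 = (5)_7 → 5² = 25
25 = (3,4)_7 → 3² + 4² = 25  — 25 already appeared earlier.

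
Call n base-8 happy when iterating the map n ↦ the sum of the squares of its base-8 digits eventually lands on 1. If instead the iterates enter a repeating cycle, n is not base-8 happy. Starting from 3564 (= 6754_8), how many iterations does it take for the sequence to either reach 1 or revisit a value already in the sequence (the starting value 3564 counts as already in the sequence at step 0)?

3564 = (6,7,5,4)_8 → 6² + 7² + 5² + 4² = 36 + 49 + 25 + 16 = 126
126 = (1,7,6)_8 → 1² + 7² + 6² = 1 + 49 + 36 = 86
86 = (1,2,6)_8 → 1² + 2² + 6² = 1 + 4 + 36 = 41
41 = (5,1)_8 → 5² + 1² = 25 + 1 = 26
26 = (3,2)_8 → 3² + 2² = 9 + 4 = 13
13 = (1,5)_8 → 1² + 5² = 1 + 25 = 26  — 26 repeats.
That took 6 steps.

6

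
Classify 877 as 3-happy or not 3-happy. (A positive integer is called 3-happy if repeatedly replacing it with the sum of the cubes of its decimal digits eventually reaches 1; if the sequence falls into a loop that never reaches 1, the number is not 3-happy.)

877 → 8³ + 7³ + 7³ = 512 + 343 + 343 = 1198
1198 → 1³ + 1³ + 9³ + 8³ = 1 + 1 + 729 + 512 = 1243
1243 → 1³ + 2³ + 4³ + 3³ = 1 + 8 + 64 + 27 = 100
100 → 1³ + 0³ + 0³ = 1 + 0 + 0 = 1  — reached 1.

3-happy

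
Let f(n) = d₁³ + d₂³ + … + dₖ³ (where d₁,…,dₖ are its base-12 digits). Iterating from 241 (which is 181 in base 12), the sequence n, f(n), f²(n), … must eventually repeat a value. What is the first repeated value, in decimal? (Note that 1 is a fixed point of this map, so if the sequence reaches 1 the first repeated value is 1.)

241 = (1,8,1)_12 → 514
514 = (3,6,10)_12 → 1243
1243 = (8,7,7)_12 → 1198
1198 = (8,3,10)_12 → 1539
1539 = (10,8,3)_12 → 1539  — 1539 already appeared earlier.

1539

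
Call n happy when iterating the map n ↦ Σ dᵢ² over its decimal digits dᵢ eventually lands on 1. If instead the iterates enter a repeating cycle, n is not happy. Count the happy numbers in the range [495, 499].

495: 495 → 122 → 9 → 81 → 65 → 61 → 37 → 58 → 89 → 145 → 42 → 20 → 4 → 16 → 37  — not happy
496: 496 → 133 → 19 → 82 → 68 → 100 → 1  — happy
497: 497 → 146 → 53 → 34 → 25 → 29 → 85 → 89 → 145 → 42 → 20 → 4 → 16 → 37 → 58 → 89  — not happy
498: 498 → 161 → 38 → 73 → 58 → 89 → 145 → 42 → 20 → 4 → 16 → 37 → 58  — not happy
499: 499 → 178 → 114 → 18 → 65 → 61 → 37 → 58 → 89 → 145 → 42 → 20 → 4 → 16 → 37  — not happy
happy: 496

1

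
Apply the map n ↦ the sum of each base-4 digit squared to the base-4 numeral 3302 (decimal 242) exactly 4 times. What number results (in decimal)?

2

242 = (3,3,0,2)_4 → 22
22 = (1,1,2)_4 → 6
6 = (1,2)_4 → 5
5 = (1,1)_4 → 2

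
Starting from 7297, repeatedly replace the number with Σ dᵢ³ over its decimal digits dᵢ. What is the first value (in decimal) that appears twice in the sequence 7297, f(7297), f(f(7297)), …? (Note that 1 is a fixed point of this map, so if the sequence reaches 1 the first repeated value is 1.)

7297 → 1423
1423 → 100
100 → 1  — reached the fixed point 1.
1 → 1, so 1 is the first repeated value.

1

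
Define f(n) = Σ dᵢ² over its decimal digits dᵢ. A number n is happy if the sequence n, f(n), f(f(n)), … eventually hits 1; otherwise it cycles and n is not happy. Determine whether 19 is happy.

happy

19 → 1² + 9² = 82
82 → 8² + 2² = 68
68 → 6² + 8² = 100
100 → 1² + 0² + 0² = 1  — reached 1.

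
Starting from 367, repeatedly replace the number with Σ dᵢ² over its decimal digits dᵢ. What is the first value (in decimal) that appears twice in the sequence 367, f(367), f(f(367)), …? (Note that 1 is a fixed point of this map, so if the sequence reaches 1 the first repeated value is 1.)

367 → 3² + 6² + 7² = 9 + 36 + 49 = 94
94 → 9² + 4² = 81 + 16 = 97
97 → 9² + 7² = 81 + 49 = 130
130 → 1² + 3² + 0² = 1 + 9 + 0 = 10
10 → 1² + 0² = 1 + 0 = 1  — reached the fixed point 1.
1 → 1, so 1 is the first repeated value.

1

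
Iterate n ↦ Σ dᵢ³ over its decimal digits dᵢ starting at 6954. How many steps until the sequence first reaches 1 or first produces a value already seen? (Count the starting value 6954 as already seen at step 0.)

6954 → 6³ + 9³ + 5³ + 4³ = 216 + 729 + 125 + 64 = 1134
1134 → 1³ + 1³ + 3³ + 4³ = 1 + 1 + 27 + 64 = 93
93 → 9³ + 3³ = 729 + 27 = 756
756 → 7³ + 5³ + 6³ = 343 + 125 + 216 = 684
684 → 6³ + 8³ + 4³ = 216 + 512 + 64 = 792
792 → 7³ + 9³ + 2³ = 343 + 729 + 8 = 1080
1080 → 1³ + 0³ + 8³ + 0³ = 1 + 0 + 512 + 0 = 513
513 → 5³ + 1³ + 3³ = 125 + 1 + 27 = 153
153 → 1³ + 5³ + 3³ = 1 + 125 + 27 = 153  — 153 repeats.
That took 9 steps.

9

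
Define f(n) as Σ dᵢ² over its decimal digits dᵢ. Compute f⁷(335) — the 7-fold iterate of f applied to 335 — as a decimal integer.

42

335 → 3² + 3² + 5² = 9 + 9 + 25 = 43
43 → 4² + 3² = 16 + 9 = 25
25 → 2² + 5² = 4 + 25 = 29
29 → 2² + 9² = 4 + 81 = 85
85 → 8² + 5² = 64 + 25 = 89
89 → 8² + 9² = 64 + 81 = 145
145 → 1² + 4² + 5² = 1 + 16 + 25 = 42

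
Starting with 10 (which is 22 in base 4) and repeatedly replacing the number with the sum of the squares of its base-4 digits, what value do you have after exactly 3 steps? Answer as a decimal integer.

10 = (2,2)_4 → 2² + 2² = 4 + 4 = 8
8 = (2,0)_4 → 2² + 0² = 4 + 0 = 4
4 = (1,0)_4 → 1² + 0² = 1 + 0 = 1

1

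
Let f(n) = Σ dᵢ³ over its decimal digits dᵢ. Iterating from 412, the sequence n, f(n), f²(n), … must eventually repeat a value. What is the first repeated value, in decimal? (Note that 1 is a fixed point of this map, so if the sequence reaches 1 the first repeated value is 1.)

412 → 4³ + 1³ + 2³ = 73
73 → 7³ + 3³ = 370
370 → 3³ + 7³ + 0³ = 370  — 370 already appeared earlier.

370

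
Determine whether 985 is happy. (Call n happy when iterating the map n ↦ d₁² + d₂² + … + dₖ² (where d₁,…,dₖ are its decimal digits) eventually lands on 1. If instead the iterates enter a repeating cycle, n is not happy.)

not happy

985 → 9² + 8² + 5² = 170
170 → 1² + 7² + 0² = 50
50 → 5² + 0² = 25
25 → 2² + 5² = 29
29 → 2² + 9² = 85
85 → 8² + 5² = 89
89 → 8² + 9² = 145
145 → 1² + 4² + 5² = 42
42 → 4² + 2² = 20
20 → 2² + 0² = 4
4 → 4² = 16
16 → 1² + 6² = 37
37 → 3² + 7² = 58
58 → 5² + 8² = 89  — 89 already seen; the sequence cycles without reaching 1.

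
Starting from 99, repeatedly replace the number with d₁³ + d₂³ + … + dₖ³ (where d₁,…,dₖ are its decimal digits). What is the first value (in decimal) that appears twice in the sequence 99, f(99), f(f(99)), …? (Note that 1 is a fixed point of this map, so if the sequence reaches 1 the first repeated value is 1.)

153

99 → 9³ + 9³ = 729 + 729 = 1458
1458 → 1³ + 4³ + 5³ + 8³ = 1 + 64 + 125 + 512 = 702
702 → 7³ + 0³ + 2³ = 343 + 0 + 8 = 351
351 → 3³ + 5³ + 1³ = 27 + 125 + 1 = 153
153 → 1³ + 5³ + 3³ = 1 + 125 + 27 = 153  — 153 already appeared earlier.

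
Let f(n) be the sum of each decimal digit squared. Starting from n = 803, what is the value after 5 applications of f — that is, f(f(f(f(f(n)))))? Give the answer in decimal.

42

803 → 8² + 0² + 3² = 73
73 → 7² + 3² = 58
58 → 5² + 8² = 89
89 → 8² + 9² = 145
145 → 1² + 4² + 5² = 42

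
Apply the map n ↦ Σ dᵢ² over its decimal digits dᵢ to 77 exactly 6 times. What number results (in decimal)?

77 → 7² + 7² = 49 + 49 = 98
98 → 9² + 8² = 81 + 64 = 145
145 → 1² + 4² + 5² = 1 + 16 + 25 = 42
42 → 4² + 2² = 16 + 4 = 20
20 → 2² + 0² = 4 + 0 = 4
4 → 4² = 16

16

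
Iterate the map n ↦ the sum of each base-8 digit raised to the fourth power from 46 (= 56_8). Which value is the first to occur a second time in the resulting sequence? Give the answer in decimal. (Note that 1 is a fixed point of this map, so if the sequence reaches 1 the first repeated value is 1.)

257

46 = (5,6)_8 → 5⁴ + 6⁴ = 625 + 1296 = 1921
1921 = (3,6,0,1)_8 → 3⁴ + 6⁴ + 0⁴ + 1⁴ = 81 + 1296 + 0 + 1 = 1378
1378 = (2,5,4,2)_8 → 2⁴ + 5⁴ + 4⁴ + 2⁴ = 16 + 625 + 256 + 16 = 913
913 = (1,6,2,1)_8 → 1⁴ + 6⁴ + 2⁴ + 1⁴ = 1 + 1296 + 16 + 1 = 1314
1314 = (2,4,4,2)_8 → 2⁴ + 4⁴ + 4⁴ + 2⁴ = 16 + 256 + 256 + 16 = 544
544 = (1,0,4,0)_8 → 1⁴ + 0⁴ + 4⁴ + 0⁴ = 1 + 0 + 256 + 0 = 257
257 = (4,0,1)_8 → 4⁴ + 0⁴ + 1⁴ = 256 + 0 + 1 = 257  — 257 already appeared earlier.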